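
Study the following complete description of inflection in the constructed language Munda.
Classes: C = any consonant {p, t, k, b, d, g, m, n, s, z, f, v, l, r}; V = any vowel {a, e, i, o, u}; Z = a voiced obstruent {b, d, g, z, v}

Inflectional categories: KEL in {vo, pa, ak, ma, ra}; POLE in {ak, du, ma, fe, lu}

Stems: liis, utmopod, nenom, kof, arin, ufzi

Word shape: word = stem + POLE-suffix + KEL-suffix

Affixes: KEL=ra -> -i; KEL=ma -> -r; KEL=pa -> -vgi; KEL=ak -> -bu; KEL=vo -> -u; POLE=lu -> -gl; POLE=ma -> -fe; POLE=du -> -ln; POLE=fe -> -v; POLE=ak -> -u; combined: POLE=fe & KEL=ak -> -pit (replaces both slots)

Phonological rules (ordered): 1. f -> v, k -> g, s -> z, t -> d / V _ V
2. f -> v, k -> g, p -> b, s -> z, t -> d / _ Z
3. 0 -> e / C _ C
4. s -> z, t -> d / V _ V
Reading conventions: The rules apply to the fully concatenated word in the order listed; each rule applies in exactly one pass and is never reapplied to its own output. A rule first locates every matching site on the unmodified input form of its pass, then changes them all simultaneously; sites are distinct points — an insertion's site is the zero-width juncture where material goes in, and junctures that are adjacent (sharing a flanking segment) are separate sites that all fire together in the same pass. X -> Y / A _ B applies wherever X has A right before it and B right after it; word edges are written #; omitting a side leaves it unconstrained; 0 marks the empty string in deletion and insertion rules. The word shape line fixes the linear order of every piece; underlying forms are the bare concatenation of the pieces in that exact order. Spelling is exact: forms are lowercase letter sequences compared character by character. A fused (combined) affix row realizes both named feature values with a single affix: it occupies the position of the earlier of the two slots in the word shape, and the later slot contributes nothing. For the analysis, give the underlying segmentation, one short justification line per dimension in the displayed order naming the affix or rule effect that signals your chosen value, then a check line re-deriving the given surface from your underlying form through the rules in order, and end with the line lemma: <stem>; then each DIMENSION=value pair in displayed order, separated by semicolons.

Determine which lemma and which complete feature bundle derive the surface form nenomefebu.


underlying: nenom-fe-bu
KEL=ak - signalled by the affix -bu
POLE=ma - signalled by the affix -fe
check: nenomfebu -> nenomfebu -> nenomfebu -> nenomefebu -> nenomefebu
lemma: nenom; KEL=ak; POLE=ma


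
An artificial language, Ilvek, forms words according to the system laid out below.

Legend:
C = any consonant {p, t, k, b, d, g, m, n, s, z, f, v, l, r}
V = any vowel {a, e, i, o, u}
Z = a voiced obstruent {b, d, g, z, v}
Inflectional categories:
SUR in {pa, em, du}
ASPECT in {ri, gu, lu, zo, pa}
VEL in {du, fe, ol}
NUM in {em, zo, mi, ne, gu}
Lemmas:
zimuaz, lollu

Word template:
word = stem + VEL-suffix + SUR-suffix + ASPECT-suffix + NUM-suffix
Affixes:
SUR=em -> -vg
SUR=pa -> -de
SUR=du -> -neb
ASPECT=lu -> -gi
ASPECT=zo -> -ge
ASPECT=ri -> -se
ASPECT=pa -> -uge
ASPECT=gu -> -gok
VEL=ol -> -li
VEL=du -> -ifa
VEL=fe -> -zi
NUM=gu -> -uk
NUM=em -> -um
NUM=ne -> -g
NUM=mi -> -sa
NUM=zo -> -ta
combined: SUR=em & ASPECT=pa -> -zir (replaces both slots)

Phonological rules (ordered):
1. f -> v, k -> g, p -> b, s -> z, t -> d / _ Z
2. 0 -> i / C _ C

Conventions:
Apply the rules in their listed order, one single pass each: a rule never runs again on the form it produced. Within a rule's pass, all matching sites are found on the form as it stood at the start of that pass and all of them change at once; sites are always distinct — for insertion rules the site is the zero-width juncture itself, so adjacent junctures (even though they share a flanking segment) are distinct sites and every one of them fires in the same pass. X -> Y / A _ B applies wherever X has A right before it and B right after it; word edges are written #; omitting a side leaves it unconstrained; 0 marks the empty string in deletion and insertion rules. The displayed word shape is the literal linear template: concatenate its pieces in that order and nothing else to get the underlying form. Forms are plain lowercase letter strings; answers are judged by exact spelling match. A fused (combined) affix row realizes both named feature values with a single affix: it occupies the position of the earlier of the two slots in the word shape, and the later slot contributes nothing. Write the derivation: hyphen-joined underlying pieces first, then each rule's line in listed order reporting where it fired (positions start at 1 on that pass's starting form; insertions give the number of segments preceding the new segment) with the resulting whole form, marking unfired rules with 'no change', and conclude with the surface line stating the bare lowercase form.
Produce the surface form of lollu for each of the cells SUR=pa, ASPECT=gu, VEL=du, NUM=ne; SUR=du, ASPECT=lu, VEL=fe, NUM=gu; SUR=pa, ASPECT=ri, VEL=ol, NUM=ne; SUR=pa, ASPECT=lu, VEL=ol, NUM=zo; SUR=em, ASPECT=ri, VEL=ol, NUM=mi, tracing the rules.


cell SUR=pa, ASPECT=gu, VEL=du, NUM=ne:
underlying: lollu-ifa-de-gok-g
1. f -> v, k -> g, p -> b, s -> z, t -> d / _ Z: fires at position(s) 13: lolluifadegogg
2. 0 -> i / C _ C: inserts after position(s) 3, 13: loliluifadegogig
surface: loliluifadegogig

cell SUR=du, ASPECT=lu, VEL=fe, NUM=gu:
underlying: lollu-zi-neb-gi-uk
1. f -> v, k -> g, p -> b, s -> z, t -> d / _ Z: no change
2. 0 -> i / C _ C: inserts after position(s) 3, 10: loliluzinebigiuk
surface: loliluzinebigiuk

cell SUR=pa, ASPECT=ri, VEL=ol, NUM=ne:
underlying: lollu-li-de-se-g
1. f -> v, k -> g, p -> b, s -> z, t -> d / _ Z: no change
2. 0 -> i / C _ C: inserts after position(s) 3: lolilulideseg
surface: lolilulideseg

cell SUR=pa, ASPECT=lu, VEL=ol, NUM=zo:
underlying: lollu-li-de-gi-ta
1. f -> v, k -> g, p -> b, s -> z, t -> d / _ Z: no change
2. 0 -> i / C _ C: inserts after position(s) 3: lolilulidegita
surface: lolilulidegita

cell SUR=em, ASPECT=ri, VEL=ol, NUM=mi:
underlying: lollu-li-vg-se-sa
1. f -> v, k -> g, p -> b, s -> z, t -> d / _ Z: no change
2. 0 -> i / C _ C: inserts after position(s) 3, 8, 9: lolilulivigisesa
surface: lolilulivigisesa


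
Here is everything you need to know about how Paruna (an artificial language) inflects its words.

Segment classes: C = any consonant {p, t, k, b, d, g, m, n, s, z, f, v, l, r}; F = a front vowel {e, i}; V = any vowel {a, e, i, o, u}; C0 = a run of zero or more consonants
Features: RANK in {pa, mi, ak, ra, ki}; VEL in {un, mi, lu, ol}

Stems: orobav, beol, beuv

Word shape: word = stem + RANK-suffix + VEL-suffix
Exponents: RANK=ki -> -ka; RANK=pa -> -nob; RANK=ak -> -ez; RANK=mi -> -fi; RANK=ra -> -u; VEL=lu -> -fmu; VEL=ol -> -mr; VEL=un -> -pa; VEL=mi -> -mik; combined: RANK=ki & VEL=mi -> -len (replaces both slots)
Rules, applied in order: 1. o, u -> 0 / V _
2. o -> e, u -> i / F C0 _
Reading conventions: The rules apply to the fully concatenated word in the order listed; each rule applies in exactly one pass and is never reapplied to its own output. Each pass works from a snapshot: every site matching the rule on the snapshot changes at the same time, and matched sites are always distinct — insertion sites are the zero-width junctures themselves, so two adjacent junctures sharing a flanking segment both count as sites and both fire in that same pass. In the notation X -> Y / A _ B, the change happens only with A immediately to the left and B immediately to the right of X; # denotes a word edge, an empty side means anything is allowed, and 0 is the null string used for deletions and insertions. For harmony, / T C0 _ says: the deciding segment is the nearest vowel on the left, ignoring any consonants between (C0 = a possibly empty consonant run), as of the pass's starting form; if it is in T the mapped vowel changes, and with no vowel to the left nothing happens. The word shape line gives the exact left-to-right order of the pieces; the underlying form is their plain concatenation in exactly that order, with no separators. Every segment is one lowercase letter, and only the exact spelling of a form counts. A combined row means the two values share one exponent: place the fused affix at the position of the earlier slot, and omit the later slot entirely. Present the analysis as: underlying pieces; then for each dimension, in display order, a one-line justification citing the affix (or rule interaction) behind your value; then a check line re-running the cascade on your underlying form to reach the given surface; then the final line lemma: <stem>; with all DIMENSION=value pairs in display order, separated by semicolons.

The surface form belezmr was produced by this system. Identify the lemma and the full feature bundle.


underlying: beol-ez-mr
RANK=ak - signalled by the affix -ez
VEL=ol - signalled by the affix -mr
check: beolezmr -> belezmr -> belezmr
lemma: beol; RANK=ak; VEL=ol


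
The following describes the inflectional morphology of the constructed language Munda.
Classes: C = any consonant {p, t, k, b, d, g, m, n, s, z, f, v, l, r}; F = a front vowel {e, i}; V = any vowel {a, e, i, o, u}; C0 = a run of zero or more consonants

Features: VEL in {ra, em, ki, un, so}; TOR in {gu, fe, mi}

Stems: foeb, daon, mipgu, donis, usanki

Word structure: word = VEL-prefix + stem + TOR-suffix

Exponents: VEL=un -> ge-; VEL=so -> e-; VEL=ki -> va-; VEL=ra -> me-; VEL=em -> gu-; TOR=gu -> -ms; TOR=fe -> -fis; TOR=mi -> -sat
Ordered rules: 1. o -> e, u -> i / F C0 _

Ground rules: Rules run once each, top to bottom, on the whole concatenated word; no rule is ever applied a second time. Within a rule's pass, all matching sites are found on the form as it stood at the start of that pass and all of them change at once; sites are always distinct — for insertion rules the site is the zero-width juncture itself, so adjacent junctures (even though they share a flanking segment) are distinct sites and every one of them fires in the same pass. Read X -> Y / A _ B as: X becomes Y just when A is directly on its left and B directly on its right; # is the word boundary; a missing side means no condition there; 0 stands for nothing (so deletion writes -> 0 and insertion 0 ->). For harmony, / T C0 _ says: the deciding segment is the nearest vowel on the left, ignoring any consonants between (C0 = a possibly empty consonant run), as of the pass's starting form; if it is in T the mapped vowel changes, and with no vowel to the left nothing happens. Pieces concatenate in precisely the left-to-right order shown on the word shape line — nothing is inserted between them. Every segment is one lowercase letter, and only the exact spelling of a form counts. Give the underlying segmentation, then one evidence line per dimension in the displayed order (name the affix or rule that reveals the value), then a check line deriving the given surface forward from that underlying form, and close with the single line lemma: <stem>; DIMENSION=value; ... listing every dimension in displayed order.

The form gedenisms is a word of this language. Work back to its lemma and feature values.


underlying: ge-donis-ms
VEL=un - signalled by the affix ge-
TOR=gu - signalled by the affix -ms
check: gedonisms -> gedenisms
lemma: donis; VEL=un; TOR=gu


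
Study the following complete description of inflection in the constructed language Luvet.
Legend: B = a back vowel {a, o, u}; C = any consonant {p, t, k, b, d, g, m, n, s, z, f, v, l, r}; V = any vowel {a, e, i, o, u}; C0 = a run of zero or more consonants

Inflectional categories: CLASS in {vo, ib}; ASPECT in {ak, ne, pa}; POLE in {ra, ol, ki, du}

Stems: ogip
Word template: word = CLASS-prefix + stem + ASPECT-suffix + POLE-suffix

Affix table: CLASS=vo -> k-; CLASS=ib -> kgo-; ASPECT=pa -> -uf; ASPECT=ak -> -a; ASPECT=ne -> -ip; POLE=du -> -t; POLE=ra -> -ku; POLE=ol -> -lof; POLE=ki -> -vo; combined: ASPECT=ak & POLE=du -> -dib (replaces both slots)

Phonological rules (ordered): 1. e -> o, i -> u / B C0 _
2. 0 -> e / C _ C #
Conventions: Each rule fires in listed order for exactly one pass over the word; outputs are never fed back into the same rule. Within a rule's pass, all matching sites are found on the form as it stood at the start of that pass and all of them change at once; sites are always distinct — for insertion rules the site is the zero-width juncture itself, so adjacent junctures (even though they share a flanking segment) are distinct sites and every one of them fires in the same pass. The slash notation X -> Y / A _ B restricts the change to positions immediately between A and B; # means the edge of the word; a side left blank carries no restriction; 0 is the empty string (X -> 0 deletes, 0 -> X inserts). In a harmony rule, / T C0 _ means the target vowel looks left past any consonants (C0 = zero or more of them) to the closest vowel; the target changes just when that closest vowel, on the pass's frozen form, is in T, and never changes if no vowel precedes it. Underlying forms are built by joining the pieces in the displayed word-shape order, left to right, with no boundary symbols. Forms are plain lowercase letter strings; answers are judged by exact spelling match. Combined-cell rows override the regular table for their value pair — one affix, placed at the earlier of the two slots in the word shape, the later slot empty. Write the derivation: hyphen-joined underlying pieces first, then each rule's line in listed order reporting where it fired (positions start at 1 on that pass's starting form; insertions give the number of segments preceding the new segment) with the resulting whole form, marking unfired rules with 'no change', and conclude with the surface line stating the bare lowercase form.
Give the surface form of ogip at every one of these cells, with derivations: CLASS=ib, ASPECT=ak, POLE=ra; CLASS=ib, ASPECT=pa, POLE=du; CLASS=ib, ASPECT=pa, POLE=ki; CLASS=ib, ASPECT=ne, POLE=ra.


cell CLASS=ib, ASPECT=ak, POLE=ra:
underlying: kgo-ogip-a-ku
1. e -> o, i -> u / B C0 _: fires at position(s) 6: kgoogupaku
2. 0 -> e / C _ C #: no change
surface: kgoogupaku

cell CLASS=ib, ASPECT=pa, POLE=du:
underlying: kgo-ogip-uf-t
1. e -> o, i -> u / B C0 _: fires at position(s) 6: kgoogupuft
2. 0 -> e / C _ C #: inserts after position(s) 9: kgoogupufet
surface: kgoogupufet

cell CLASS=ib, ASPECT=pa, POLE=ki:
underlying: kgo-ogip-uf-vo
1. e -> o, i -> u / B C0 _: fires at position(s) 6: kgoogupufvo
2. 0 -> e / C _ C #: no change
surface: kgoogupufvo

cell CLASS=ib, ASPECT=ne, POLE=ra:
underlying: kgo-ogip-ip-ku
1. e -> o, i -> u / B C0 _: fires at position(s) 6: kgoogupipku
2. 0 -> e / C _ C #: no change
surface: kgoogupipku


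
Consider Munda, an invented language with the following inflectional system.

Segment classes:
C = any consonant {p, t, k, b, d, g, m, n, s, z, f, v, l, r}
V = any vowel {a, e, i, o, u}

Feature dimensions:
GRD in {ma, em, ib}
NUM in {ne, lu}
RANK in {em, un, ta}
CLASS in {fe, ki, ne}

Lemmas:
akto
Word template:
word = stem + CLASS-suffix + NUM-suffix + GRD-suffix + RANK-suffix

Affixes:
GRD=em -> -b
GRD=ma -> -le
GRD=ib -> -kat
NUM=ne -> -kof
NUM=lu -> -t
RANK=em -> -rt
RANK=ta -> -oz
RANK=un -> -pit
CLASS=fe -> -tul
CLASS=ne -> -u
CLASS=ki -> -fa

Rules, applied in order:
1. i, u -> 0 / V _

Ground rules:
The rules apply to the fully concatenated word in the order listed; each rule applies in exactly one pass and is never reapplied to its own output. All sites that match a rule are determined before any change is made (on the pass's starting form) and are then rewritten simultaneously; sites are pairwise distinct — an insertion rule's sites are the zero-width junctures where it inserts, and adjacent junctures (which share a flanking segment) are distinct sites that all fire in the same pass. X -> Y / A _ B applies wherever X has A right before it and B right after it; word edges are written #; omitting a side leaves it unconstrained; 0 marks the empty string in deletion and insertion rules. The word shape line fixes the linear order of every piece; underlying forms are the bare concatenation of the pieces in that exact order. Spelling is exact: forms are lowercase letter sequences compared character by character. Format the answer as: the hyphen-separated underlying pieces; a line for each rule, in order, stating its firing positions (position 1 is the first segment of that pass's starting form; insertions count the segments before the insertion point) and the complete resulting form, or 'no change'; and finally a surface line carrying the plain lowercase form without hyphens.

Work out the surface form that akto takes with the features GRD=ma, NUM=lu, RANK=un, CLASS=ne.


underlying: akto-u-t-le-pit
1. i, u -> 0 / V _: fires at position(s) 5: aktotlepit
surface: aktotlepit


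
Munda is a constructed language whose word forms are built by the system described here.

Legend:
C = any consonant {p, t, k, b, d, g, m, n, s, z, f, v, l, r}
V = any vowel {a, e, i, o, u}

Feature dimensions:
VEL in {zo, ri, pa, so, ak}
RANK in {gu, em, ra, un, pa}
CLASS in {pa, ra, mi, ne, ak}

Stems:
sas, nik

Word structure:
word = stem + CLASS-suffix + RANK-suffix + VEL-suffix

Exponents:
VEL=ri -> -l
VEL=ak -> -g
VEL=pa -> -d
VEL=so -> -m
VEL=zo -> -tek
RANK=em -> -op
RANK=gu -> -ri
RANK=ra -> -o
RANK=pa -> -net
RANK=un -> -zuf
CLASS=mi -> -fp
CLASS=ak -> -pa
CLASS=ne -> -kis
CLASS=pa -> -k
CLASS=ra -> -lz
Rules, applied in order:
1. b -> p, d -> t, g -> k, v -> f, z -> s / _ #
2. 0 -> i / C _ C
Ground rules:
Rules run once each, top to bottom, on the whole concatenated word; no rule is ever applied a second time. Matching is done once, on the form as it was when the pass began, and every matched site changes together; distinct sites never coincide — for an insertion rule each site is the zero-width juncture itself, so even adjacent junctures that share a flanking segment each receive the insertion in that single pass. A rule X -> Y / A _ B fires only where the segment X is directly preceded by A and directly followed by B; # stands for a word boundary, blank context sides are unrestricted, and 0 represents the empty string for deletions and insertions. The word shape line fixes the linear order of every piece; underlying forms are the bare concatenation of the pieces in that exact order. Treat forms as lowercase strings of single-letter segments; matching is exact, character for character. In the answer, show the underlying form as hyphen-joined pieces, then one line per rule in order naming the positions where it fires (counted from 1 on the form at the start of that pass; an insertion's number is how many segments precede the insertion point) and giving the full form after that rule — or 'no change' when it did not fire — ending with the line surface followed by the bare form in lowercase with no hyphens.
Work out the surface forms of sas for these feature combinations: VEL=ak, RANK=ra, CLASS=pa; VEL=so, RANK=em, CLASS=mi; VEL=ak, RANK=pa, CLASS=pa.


cell VEL=ak, RANK=ra, CLASS=pa:
underlying: sas-k-o-g
1. b -> p, d -> t, g -> k, v -> f, z -> s / _ #: fires at position(s) 6: saskok
2. 0 -> i / C _ C: inserts after position(s) 3: sasikok
surface: sasikok

cell VEL=so, RANK=em, CLASS=mi:
underlying: sas-fp-op-m
1. b -> p, d -> t, g -> k, v -> f, z -> s / _ #: no change
2. 0 -> i / C _ C: inserts after position(s) 3, 4, 7: sasifipopim
surface: sasifipopim

cell VEL=ak, RANK=pa, CLASS=pa:
underlying: sas-k-net-g
1. b -> p, d -> t, g -> k, v -> f, z -> s / _ #: fires at position(s) 8: sasknetk
2. 0 -> i / C _ C: inserts after position(s) 3, 4, 7: sasikinetik
surface: sasikinetik


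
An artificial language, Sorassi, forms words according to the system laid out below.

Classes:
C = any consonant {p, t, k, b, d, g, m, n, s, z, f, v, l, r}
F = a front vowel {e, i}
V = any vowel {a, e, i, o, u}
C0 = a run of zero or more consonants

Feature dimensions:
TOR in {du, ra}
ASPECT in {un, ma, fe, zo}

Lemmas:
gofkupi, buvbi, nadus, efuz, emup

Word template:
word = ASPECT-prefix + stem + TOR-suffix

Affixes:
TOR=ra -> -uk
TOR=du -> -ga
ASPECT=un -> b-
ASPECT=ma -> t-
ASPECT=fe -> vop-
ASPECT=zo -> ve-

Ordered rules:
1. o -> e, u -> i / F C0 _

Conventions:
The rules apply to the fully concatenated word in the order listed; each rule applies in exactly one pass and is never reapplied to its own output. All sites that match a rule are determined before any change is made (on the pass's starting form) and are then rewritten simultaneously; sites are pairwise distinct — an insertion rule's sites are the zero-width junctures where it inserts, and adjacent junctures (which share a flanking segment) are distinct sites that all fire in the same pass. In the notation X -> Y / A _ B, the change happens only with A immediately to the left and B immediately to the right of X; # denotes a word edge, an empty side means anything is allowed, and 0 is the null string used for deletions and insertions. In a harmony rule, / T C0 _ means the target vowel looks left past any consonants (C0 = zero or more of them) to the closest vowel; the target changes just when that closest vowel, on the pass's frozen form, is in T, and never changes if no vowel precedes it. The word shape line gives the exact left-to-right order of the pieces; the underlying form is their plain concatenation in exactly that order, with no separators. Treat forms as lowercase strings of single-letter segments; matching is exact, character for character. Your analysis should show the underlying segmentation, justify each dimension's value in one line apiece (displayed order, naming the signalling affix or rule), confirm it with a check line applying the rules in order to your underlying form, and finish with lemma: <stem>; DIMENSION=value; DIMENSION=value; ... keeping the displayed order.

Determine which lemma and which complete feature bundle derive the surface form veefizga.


underlying: ve-efuz-ga
TOR=du - signalled by the affix -ga
ASPECT=zo - signalled by the affix ve-
check: veefuzga -> veefizga
lemma: efuz; TOR=du; ASPECT=zo


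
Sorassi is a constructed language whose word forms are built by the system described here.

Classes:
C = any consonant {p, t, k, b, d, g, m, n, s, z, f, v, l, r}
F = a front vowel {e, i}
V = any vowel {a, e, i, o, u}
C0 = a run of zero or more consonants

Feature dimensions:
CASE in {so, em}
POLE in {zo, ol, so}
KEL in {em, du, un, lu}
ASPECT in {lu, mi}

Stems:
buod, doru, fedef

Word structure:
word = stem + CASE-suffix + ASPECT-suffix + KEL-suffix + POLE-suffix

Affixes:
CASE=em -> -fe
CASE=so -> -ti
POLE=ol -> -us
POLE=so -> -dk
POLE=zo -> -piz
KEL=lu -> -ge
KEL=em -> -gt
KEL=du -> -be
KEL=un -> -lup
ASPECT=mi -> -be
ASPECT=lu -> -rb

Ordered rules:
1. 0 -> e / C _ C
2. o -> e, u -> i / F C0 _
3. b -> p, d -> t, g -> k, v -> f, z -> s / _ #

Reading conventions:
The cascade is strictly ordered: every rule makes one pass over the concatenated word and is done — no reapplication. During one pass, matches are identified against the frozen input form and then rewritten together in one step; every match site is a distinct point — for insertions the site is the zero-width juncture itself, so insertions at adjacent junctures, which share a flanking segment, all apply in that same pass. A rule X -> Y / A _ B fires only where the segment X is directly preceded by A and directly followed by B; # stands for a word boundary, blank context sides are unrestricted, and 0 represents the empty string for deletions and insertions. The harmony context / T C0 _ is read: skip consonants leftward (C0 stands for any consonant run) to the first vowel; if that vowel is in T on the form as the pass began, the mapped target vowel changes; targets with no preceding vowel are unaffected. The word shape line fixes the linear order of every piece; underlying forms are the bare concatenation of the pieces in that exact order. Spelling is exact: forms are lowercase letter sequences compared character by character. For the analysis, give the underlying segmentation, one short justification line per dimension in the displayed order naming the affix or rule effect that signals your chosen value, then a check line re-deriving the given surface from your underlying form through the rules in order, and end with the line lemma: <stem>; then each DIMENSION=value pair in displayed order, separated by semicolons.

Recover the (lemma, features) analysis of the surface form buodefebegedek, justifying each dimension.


underlying: buod-fe-be-ge-dk
CASE=em - signalled by the affix -fe
POLE=so - signalled by the affix -dk
KEL=lu - signalled by the affix -ge
ASPECT=mi - signalled by the affix -be
check: buodfebegedk -> buodefebegedek -> buodefebegedek -> buodefebegedek
lemma: buod; CASE=em; POLE=so; KEL=lu; ASPECT=mi


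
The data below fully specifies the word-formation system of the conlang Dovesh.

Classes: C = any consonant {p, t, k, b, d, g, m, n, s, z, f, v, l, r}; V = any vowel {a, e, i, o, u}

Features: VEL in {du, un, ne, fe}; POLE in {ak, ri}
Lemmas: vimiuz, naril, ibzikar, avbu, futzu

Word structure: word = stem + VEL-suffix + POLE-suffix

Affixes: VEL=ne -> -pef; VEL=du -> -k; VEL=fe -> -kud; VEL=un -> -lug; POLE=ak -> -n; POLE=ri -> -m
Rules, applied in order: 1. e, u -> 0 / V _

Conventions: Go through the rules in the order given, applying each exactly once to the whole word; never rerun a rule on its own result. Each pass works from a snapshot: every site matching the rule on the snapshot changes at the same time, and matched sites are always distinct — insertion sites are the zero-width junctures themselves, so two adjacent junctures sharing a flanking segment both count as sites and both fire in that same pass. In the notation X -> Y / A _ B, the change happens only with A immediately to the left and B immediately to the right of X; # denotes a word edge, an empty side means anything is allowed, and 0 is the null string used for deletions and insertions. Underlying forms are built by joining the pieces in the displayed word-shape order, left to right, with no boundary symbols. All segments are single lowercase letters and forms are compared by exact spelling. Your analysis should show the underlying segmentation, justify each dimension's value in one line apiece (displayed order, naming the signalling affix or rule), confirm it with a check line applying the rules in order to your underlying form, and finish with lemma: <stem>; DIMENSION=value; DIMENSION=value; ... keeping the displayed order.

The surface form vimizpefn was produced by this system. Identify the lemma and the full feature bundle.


underlying: vimiuz-pef-n
VEL=ne - signalled by the affix -pef
POLE=ak - signalled by the affix -n
check: vimiuzpefn -> vimizpefn
lemma: vimiuz; VEL=ne; POLE=ak


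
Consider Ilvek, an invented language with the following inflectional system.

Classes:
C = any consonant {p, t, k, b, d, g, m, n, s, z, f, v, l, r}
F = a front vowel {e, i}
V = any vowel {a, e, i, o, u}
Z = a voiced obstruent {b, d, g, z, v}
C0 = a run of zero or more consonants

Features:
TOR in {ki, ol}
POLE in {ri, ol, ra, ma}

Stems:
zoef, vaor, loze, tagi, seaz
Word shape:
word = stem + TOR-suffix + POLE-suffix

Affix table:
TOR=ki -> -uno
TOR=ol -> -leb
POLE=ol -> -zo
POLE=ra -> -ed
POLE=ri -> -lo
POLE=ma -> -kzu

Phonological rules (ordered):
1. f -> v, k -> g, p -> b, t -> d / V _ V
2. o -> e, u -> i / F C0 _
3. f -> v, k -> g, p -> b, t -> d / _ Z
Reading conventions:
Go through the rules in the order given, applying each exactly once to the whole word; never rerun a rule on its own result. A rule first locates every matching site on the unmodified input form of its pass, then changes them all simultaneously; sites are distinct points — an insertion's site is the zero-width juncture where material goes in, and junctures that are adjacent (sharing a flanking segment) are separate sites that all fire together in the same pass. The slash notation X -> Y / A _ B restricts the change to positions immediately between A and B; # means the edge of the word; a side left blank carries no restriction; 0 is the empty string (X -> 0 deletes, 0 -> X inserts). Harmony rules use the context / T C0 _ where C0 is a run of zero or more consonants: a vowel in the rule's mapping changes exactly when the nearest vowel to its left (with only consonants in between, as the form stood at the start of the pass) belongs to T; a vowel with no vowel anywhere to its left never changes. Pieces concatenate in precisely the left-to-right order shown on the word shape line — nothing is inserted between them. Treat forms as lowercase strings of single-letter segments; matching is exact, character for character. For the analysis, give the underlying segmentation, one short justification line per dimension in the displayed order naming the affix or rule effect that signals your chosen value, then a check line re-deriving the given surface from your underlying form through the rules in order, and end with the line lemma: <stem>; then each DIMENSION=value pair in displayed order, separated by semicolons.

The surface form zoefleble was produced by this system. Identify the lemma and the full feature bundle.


underlying: zoef-leb-lo
TOR=ol - signalled by the affix -leb
POLE=ri - signalled by the affix -lo
check: zoefleblo -> zoefleblo -> zoefleble -> zoefleble
lemma: zoef; TOR=ol; POLE=ri


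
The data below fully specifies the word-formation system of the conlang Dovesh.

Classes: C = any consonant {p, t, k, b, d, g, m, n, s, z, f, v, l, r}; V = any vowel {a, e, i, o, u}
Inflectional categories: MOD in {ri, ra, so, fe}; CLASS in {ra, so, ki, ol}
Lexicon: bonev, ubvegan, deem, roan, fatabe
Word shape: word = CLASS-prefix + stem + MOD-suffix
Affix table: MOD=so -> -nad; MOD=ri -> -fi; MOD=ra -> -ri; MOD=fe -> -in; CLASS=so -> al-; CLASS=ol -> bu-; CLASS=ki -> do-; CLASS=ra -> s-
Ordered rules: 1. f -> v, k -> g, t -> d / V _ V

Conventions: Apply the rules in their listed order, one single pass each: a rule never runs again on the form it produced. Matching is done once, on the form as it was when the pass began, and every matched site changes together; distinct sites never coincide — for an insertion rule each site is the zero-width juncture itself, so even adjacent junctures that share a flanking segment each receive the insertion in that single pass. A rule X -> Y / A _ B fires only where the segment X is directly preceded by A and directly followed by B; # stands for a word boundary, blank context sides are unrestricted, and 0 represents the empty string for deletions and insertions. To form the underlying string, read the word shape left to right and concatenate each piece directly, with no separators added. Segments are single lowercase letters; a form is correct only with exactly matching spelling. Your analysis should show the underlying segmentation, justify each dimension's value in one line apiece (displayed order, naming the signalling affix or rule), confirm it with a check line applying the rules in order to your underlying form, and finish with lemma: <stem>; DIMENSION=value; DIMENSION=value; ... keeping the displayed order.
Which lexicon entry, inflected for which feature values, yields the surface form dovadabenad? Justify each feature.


underlying: do-fatabe-nad
MOD=so - signalled by the affix -nad
CLASS=ki - signalled by the affix do-
check: dofatabenad -> dovadabenad
lemma: fatabe; MOD=so; CLASS=ki


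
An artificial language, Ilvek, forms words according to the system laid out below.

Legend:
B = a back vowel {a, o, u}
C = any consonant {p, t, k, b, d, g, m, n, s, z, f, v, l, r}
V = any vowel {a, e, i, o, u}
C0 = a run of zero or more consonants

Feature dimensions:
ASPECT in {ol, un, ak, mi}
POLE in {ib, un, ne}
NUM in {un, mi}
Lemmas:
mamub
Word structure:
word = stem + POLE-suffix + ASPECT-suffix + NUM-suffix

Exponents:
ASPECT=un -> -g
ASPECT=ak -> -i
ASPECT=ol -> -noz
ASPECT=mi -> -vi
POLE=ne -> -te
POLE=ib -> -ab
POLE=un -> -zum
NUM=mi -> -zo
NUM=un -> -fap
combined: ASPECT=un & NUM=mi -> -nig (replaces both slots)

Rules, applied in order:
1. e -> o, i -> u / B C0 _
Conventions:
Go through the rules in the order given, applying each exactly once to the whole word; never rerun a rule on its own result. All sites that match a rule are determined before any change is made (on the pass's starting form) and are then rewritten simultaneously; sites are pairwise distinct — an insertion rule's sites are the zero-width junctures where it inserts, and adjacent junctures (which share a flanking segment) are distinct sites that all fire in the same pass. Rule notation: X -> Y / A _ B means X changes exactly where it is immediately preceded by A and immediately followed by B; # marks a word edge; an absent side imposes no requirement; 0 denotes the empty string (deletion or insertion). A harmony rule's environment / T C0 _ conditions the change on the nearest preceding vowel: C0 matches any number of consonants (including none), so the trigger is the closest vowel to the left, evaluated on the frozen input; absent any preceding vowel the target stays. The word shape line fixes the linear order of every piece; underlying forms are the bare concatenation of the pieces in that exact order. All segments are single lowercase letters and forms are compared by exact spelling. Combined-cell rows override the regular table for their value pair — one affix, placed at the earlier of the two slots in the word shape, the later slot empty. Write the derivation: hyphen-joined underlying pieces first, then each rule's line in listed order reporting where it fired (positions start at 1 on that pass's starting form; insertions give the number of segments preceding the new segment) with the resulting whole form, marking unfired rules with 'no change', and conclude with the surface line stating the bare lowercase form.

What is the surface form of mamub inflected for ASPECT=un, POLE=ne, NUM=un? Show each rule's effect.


underlying: mamub-te-g-fap
1. e -> o, i -> u / B C0 _: fires at position(s) 7: mamubtogfap
surface: mamubtogfap


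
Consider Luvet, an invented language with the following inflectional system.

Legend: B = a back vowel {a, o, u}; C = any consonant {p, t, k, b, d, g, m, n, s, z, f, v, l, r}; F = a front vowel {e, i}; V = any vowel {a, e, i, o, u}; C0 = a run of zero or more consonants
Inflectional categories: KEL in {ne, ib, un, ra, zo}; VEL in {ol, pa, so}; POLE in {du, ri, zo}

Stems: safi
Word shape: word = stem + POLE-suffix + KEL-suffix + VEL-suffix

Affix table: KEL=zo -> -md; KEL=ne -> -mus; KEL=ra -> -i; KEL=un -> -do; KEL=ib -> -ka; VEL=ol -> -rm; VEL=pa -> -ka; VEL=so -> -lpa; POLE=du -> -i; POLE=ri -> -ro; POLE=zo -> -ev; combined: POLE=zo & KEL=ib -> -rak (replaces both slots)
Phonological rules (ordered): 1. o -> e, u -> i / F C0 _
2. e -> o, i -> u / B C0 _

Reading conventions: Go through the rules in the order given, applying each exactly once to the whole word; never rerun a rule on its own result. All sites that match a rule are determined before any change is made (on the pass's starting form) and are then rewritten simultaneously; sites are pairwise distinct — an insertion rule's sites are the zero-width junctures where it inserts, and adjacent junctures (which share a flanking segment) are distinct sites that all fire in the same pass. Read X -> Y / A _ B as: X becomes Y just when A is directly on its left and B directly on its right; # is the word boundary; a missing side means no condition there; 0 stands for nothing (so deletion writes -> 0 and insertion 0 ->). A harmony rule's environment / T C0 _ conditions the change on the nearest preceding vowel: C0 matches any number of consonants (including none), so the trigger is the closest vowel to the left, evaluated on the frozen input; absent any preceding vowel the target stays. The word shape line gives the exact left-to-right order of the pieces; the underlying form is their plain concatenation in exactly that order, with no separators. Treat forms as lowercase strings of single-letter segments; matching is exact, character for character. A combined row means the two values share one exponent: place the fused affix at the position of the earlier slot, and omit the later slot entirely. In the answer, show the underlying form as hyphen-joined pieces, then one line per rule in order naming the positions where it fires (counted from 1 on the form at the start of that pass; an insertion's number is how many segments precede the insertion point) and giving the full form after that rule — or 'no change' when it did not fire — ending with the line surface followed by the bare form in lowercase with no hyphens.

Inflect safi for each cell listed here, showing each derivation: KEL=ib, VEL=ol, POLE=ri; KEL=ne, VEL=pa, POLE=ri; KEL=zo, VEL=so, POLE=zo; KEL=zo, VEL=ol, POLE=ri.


cell KEL=ib, VEL=ol, POLE=ri:
underlying: safi-ro-ka-rm
1. o -> e, u -> i / F C0 _: fires at position(s) 6: safirekarm
2. e -> o, i -> u / B C0 _: fires at position(s) 4: safurekarm
surface: safurekarm

cell KEL=ne, VEL=pa, POLE=ri:
underlying: safi-ro-mus-ka
1. o -> e, u -> i / F C0 _: fires at position(s) 6: safiremuska
2. e -> o, i -> u / B C0 _: fires at position(s) 4: safuremuska
surface: safuremuska

cell KEL=zo, VEL=so, POLE=zo:
underlying: safi-ev-md-lpa
1. o -> e, u -> i / F C0 _: no change
2. e -> o, i -> u / B C0 _: fires at position(s) 4: safuevmdlpa
surface: safuevmdlpa

cell KEL=zo, VEL=ol, POLE=ri:
underlying: safi-ro-md-rm
1. o -> e, u -> i / F C0 _: fires at position(s) 6: safiremdrm
2. e -> o, i -> u / B C0 _: fires at position(s) 4: safuremdrm
surface: safuremdrm


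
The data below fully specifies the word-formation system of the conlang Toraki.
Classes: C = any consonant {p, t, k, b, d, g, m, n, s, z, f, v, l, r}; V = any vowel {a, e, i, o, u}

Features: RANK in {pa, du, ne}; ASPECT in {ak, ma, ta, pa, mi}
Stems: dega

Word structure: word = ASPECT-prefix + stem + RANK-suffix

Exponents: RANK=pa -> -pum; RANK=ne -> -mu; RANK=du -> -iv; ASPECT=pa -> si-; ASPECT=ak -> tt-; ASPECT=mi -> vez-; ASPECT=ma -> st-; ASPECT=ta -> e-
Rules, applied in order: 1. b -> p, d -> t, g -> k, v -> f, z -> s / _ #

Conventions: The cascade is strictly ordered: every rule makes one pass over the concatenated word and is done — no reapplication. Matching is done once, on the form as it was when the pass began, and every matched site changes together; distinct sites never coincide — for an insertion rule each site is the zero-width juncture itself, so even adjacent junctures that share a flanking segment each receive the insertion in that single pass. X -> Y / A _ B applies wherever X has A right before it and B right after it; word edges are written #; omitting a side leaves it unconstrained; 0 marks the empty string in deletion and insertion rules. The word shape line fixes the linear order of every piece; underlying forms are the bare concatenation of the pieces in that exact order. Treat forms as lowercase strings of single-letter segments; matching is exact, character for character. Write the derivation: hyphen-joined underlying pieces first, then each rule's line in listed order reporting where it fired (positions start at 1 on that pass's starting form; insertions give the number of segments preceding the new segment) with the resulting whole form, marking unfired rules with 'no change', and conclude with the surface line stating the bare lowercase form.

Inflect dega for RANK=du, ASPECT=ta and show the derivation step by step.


underlying: e-dega-iv
1. b -> p, d -> t, g -> k, v -> f, z -> s / _ #: fires at position(s) 7: edegaif
surface: edegaif


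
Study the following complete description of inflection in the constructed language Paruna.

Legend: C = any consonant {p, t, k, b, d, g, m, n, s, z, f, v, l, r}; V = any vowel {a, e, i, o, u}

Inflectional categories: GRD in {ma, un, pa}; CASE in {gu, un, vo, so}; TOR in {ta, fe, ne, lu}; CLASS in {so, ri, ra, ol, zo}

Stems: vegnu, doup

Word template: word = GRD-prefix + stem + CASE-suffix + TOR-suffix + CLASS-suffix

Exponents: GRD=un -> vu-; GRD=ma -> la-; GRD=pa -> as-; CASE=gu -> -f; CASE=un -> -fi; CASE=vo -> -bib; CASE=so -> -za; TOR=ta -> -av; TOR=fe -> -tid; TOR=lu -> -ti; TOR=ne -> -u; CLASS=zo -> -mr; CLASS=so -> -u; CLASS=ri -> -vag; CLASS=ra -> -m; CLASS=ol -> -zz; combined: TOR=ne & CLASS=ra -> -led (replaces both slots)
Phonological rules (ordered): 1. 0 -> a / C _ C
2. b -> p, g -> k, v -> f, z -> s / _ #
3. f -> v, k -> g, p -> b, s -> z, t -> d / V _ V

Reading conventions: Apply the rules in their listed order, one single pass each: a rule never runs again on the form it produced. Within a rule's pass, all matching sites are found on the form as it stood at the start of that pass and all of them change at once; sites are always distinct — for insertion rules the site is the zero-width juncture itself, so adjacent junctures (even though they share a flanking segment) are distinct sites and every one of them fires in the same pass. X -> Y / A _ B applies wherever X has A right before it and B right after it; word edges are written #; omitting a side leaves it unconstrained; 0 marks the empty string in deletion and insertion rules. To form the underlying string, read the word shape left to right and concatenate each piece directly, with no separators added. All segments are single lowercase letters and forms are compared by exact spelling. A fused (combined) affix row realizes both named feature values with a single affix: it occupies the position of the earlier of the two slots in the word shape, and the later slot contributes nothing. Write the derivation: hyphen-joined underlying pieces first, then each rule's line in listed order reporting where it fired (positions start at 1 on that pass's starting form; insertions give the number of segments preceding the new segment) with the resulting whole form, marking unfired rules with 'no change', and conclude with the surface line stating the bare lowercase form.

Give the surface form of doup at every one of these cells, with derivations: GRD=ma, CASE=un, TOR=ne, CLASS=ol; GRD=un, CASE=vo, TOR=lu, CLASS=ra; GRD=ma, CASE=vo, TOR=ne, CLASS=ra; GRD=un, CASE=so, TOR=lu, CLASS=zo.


cell GRD=ma, CASE=un, TOR=ne, CLASS=ol:
underlying: la-doup-fi-u-zz
1. 0 -> a / C _ C: inserts after position(s) 6, 10: ladoupafiuzaz
2. b -> p, g -> k, v -> f, z -> s / _ #: fires at position(s) 13: ladoupafiuzas
3. f -> v, k -> g, p -> b, s -> z, t -> d / V _ V: fires at position(s) 6, 8: ladoubaviuzas
surface: ladoubaviuzas

cell GRD=un, CASE=vo, TOR=lu, CLASS=ra:
underlying: vu-doup-bib-ti-m
1. 0 -> a / C _ C: inserts after position(s) 6, 9: vudoupabibatim
2. b -> p, g -> k, v -> f, z -> s / _ #: no change
3. f -> v, k -> g, p -> b, s -> z, t -> d / V _ V: fires at position(s) 6, 12: vudoubabibadim
surface: vudoubabibadim

cell GRD=ma, CASE=vo, TOR=ne, CLASS=ra:
underlying: la-doup-bib-led
1. 0 -> a / C _ C: inserts after position(s) 6, 9: ladoupabibaled
2. b -> p, g -> k, v -> f, z -> s / _ #: no change
3. f -> v, k -> g, p -> b, s -> z, t -> d / V _ V: fires at position(s) 6: ladoubabibaled
surface: ladoubabibaled

cell GRD=un, CASE=so, TOR=lu, CLASS=zo:
underlying: vu-doup-za-ti-mr
1. 0 -> a / C _ C: inserts after position(s) 6, 11: vudoupazatimar
2. b -> p, g -> k, v -> f, z -> s / _ #: no change
3. f -> v, k -> g, p -> b, s -> z, t -> d / V _ V: fires at position(s) 6, 10: vudoubazadimar
surface: vudoubazadimar
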